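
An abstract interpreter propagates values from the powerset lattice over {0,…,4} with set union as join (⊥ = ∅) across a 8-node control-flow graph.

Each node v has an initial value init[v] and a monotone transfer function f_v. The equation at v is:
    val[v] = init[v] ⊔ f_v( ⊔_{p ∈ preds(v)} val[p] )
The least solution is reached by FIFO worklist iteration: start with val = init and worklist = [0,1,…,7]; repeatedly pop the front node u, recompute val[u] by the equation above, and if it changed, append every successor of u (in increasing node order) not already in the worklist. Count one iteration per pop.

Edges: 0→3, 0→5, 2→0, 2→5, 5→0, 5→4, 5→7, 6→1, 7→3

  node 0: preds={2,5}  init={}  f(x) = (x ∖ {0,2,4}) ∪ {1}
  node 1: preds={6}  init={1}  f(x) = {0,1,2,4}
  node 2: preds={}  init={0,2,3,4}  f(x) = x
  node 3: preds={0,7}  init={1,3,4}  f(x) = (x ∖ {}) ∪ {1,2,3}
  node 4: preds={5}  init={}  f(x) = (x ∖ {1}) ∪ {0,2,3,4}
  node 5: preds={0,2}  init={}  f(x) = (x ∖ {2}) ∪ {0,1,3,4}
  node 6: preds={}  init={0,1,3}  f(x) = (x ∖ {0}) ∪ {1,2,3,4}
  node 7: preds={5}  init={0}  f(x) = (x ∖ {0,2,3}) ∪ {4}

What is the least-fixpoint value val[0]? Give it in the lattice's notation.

Worklist (12 pops):
  #1 pop 0: in={0,2,3,4} → {1,3} (was {}); enqueue []
  #2 pop 1: in={0,1,3} → {0,1,2,4} (was {1}); enqueue []
  #3 pop 2: in={} → {0,2,3,4} (no change)
  #4 pop 3: in={0,1,3} → {0,1,2,3,4} (was {1,3,4}); enqueue []
  #5 pop 4: in={} → {0,2,3,4} (was {}); enqueue []
  #6 pop 5: in={0,1,2,3,4} → {0,1,3,4} (was {}); enqueue [0,4]
  #7 pop 6: in={} → {0,1,2,3,4} (was {0,1,3}); enqueue [1]
  #8 pop 7: in={0,1,3,4} → {0,1,4} (was {0}); enqueue [3]
  #9 pop 0: in={0,1,2,3,4} → {1,3} (no change)
  #10 pop 4: in={0,1,3,4} → {0,2,3,4} (no change)
  #11 pop 1: in={0,1,2,3,4} → {0,1,2,4} (no change)
  #12 pop 3: in={0,1,3,4} → {0,1,2,3,4} (no change)

Fixpoint:
  val[0] = {1,3}
  val[1] = {0,1,2,4}
  val[2] = {0,2,3,4}
  val[3] = {0,1,2,3,4}
  val[4] = {0,2,3,4}
  val[5] = {0,1,3,4}
  val[6] = {0,1,2,3,4}
  val[7] = {0,1,4}

{1,3}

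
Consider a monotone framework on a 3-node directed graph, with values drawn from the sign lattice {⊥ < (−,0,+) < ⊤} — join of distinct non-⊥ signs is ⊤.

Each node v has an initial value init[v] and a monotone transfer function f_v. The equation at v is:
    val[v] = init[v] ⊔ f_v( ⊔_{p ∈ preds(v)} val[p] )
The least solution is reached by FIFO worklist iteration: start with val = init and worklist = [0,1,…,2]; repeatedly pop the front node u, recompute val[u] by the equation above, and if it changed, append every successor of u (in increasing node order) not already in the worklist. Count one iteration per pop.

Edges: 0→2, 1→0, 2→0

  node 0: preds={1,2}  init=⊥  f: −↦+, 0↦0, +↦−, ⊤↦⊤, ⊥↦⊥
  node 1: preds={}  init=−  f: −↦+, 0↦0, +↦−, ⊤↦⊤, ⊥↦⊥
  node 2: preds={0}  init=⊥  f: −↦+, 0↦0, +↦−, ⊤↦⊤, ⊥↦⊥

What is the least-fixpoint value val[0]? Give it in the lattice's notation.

Worklist (4 pops):
  #1 pop 0: in=− → + (was ⊥); enqueue []
  #2 pop 1: in=⊥ → − (no change)
  #3 pop 2: in=+ → − (was ⊥); enqueue [0]
  #4 pop 0: in=− → + (no change)

Fixpoint:
  val[0] = +
  val[1] = −
  val[2] = −

+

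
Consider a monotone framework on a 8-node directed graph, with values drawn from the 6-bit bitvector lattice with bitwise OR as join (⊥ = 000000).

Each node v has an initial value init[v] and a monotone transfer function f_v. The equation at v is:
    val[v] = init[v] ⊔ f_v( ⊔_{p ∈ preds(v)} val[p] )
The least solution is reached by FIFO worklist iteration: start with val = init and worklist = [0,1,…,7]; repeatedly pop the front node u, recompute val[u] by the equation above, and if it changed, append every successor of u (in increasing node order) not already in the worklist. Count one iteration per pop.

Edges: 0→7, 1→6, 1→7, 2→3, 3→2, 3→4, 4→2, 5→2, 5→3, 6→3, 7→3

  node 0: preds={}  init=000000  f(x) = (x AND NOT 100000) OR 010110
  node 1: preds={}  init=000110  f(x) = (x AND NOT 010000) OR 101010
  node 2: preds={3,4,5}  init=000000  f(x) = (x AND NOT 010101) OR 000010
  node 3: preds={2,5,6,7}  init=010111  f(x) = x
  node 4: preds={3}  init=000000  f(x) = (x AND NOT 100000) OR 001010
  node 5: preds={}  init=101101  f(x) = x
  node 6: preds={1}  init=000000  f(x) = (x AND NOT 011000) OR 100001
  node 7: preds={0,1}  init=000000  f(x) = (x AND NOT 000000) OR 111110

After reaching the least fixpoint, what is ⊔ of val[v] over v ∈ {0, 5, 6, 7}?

111111

Iteration log — 10 steps:
  step 1. node 0  ⊔preds=000000  new=010110  old=000000  +wl: 
  step 2. node 1  ⊔preds=000000  new=101110  old=000110  +wl: 
  step 3. node 2  ⊔preds=111111  new=101010  old=000000  +wl: 
  step 4. node 3  ⊔preds=101111  new=111111  old=010111  +wl: 2
  step 5. node 4  ⊔preds=111111  new=011111  old=000000  +wl: 
  step 6. node 5  ⊔preds=000000  new=101101  stable
  step 7. node 6  ⊔preds=101110  new=100111  old=000000  +wl: 3
  step 8. node 7  ⊔preds=111110  new=111110  old=000000  +wl: 
  step 9. node 2  ⊔preds=111111  new=101010  stable
  step 10. node 3  ⊔preds=111111  new=111111  stable

Least fixpoint reached:
  node 0: 010110
  node 1: 101110
  node 2: 101010
  node 3: 111111
  node 4: 011111
  node 5: 101101
  node 6: 100111
  node 7: 111110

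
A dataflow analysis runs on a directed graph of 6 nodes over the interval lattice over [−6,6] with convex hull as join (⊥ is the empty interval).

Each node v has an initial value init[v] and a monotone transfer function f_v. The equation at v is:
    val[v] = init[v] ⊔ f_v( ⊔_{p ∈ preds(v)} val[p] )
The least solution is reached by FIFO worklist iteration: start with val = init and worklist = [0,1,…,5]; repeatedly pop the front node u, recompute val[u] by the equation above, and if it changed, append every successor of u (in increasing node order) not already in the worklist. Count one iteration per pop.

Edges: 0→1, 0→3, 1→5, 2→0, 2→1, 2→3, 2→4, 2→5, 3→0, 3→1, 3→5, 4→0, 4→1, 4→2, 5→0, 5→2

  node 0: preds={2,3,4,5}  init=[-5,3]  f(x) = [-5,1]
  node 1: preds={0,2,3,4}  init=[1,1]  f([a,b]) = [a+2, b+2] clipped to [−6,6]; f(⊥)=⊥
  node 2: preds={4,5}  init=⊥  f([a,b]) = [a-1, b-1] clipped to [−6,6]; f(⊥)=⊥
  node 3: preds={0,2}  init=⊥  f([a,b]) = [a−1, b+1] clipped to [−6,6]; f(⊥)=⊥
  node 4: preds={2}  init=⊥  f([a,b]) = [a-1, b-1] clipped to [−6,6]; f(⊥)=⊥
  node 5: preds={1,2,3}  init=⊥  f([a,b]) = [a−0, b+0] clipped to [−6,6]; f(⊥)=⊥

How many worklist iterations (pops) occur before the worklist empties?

24

Worklist (24 pops):
  #1 pop 0: in=⊥ → [-5,3] (no change)
  #2 pop 1: in=[-5,3] → [-3,5] (was [1,1]); enqueue []
  #3 pop 2: in=⊥ → ⊥ (no change)
  #4 pop 3: in=[-5,3] → [-6,4] (was ⊥); enqueue [0,1]
  #5 pop 4: in=⊥ → ⊥ (no change)
  #6 pop 5: in=[-6,5] → [-6,5] (was ⊥); enqueue [2]
  #7 pop 0: in=[-6,5] → [-5,3] (no change)
  #8 pop 1: in=[-6,4] → [-4,6] (was [-3,5]); enqueue [5]
  #9 pop 2: in=[-6,5] → [-6,4] (was ⊥); enqueue [0,1,3,4]
  #10 pop 5: in=[-6,6] → [-6,6] (was [-6,5]); enqueue [2]
  #11 pop 0: in=[-6,6] → [-5,3] (no change)
  #12 pop 1: in=[-6,4] → [-4,6] (no change)
  #13 pop 3: in=[-6,4] → [-6,5] (was [-6,4]); enqueue [0,1,5]
  #14 pop 4: in=[-6,4] → [-6,3] (was ⊥); enqueue []
  #15 pop 2: in=[-6,6] → [-6,5] (was [-6,4]); enqueue [3,4]
  #16 pop 0: in=[-6,6] → [-5,3] (no change)
  #17 pop 1: in=[-6,5] → [-4,6] (no change)
  #18 pop 5: in=[-6,6] → [-6,6] (no change)
  #19 pop 3: in=[-6,5] → [-6,6] (was [-6,5]); enqueue [0,1,5]
  #20 pop 4: in=[-6,5] → [-6,4] (was [-6,3]); enqueue [2]
  #21 pop 0: in=[-6,6] → [-5,3] (no change)
  #22 pop 1: in=[-6,6] → [-4,6] (no change)
  #23 pop 5: in=[-6,6] → [-6,6] (no change)
  #24 pop 2: in=[-6,6] → [-6,5] (no change)

Fixpoint:
  val[0] = [-5,3]
  val[1] = [-4,6]
  val[2] = [-6,5]
  val[3] = [-6,6]
  val[4] = [-6,4]
  val[5] = [-6,6]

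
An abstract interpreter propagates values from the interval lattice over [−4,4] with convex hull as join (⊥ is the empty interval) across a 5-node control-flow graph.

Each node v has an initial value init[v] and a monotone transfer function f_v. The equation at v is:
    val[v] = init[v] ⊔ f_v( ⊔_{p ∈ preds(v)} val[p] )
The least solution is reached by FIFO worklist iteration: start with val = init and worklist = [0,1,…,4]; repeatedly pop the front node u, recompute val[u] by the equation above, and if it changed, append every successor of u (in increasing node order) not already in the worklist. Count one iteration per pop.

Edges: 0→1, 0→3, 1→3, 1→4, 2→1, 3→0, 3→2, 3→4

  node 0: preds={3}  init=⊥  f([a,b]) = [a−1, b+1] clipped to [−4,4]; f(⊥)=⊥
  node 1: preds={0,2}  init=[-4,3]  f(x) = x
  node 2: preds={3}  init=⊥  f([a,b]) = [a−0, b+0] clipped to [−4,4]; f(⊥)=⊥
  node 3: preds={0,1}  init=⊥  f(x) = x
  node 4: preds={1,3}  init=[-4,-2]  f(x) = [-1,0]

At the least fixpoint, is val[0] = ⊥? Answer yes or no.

no

Worklist (13 pops):
  #1 pop 0: in=⊥ → ⊥ (no change)
  #2 pop 1: in=⊥ → [-4,3] (no change)
  #3 pop 2: in=⊥ → ⊥ (no change)
  #4 pop 3: in=[-4,3] → [-4,3] (was ⊥); enqueue [0,2]
  #5 pop 4: in=[-4,3] → [-4,0] (was [-4,-2]); enqueue []
  #6 pop 0: in=[-4,3] → [-4,4] (was ⊥); enqueue [1,3]
  #7 pop 2: in=[-4,3] → [-4,3] (was ⊥); enqueue []
  #8 pop 1: in=[-4,4] → [-4,4] (was [-4,3]); enqueue [4]
  #9 pop 3: in=[-4,4] → [-4,4] (was [-4,3]); enqueue [0,2]
  #10 pop 4: in=[-4,4] → [-4,0] (no change)
  #11 pop 0: in=[-4,4] → [-4,4] (no change)
  #12 pop 2: in=[-4,4] → [-4,4] (was [-4,3]); enqueue [1]
  #13 pop 1: in=[-4,4] → [-4,4] (no change)

Fixpoint:
  val[0] = [-4,4]
  val[1] = [-4,4]
  val[2] = [-4,4]
  val[3] = [-4,4]
  val[4] = [-4,0]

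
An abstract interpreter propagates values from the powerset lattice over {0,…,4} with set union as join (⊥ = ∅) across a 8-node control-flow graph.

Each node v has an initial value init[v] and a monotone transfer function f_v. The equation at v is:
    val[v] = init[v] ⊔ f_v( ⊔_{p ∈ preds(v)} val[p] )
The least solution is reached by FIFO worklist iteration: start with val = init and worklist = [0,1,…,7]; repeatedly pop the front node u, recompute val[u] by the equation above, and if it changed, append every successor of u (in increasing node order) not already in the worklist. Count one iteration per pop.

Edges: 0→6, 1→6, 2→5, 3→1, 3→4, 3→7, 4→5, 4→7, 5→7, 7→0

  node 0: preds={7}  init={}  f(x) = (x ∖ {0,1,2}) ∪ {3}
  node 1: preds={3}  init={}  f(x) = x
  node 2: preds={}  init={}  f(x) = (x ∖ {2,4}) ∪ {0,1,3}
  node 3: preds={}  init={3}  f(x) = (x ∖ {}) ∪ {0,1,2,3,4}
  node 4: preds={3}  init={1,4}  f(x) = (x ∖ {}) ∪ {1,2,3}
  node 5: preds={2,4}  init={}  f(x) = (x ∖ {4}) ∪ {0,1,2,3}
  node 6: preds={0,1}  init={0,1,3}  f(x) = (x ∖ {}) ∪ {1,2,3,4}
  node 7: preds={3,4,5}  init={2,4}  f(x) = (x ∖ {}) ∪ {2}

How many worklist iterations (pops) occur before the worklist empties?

Trace (11 dequeues):
  [1] u=0 | in {2,4} | out {3,4} | prev {} | push {}
  [2] u=1 | in {3} | out {3} | prev {} | push {}
  [3] u=2 | in {} | out {0,1,3} | prev {} | push {}
  [4] u=3 | in {} | out {0,1,2,3,4} | prev {3} | push {1}
  [5] u=4 | in {0,1,2,3,4} | out {0,1,2,3,4} | prev {1,4} | push {}
  [6] u=5 | in {0,1,2,3,4} | out {0,1,2,3} | prev {} | push {}
  [7] u=6 | in {3,4} | out {0,1,2,3,4} | prev {0,1,3} | push {}
  [8] u=7 | in {0,1,2,3,4} | out {0,1,2,3,4} | prev {2,4} | push {0}
  [9] u=1 | in {0,1,2,3,4} | out {0,1,2,3,4} | prev {3} | push {6}
  [10] u=0 | in {0,1,2,3,4} | out {3,4} | ==
  [11] u=6 | in {0,1,2,3,4} | out {0,1,2,3,4} | ==

Converged values:
  [0] {3,4}
  [1] {0,1,2,3,4}
  [2] {0,1,3}
  [3] {0,1,2,3,4}
  [4] {0,1,2,3,4}
  [5] {0,1,2,3}
  [6] {0,1,2,3,4}
  [7] {0,1,2,3,4}

11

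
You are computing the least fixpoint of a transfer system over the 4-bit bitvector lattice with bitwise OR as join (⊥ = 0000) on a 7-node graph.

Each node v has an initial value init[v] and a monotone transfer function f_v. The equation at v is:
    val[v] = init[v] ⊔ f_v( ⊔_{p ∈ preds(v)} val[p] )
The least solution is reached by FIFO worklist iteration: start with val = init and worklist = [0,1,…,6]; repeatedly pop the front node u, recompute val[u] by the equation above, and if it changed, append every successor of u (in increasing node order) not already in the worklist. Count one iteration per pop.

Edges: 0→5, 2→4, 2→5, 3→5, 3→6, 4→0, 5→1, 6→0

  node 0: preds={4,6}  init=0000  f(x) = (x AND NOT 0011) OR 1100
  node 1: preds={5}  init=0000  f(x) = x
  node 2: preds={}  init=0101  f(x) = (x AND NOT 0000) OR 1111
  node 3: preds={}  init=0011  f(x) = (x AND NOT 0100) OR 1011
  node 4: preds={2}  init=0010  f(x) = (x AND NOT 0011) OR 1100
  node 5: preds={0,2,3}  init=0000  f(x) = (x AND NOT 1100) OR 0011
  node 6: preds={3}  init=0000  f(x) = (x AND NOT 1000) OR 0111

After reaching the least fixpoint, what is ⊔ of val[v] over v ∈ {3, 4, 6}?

Trace (9 dequeues):
  [1] u=0 | in 0010 | out 1100 | prev 0000 | push {}
  [2] u=1 | in 0000 | out 0000 | ==
  [3] u=2 | in 0000 | out 1111 | prev 0101 | push {}
  [4] u=3 | in 0000 | out 1011 | prev 0011 | push {}
  [5] u=4 | in 1111 | out 1110 | prev 0010 | push {0}
  [6] u=5 | in 1111 | out 0011 | prev 0000 | push {1}
  [7] u=6 | in 1011 | out 0111 | prev 0000 | push {}
  [8] u=0 | in 1111 | out 1100 | ==
  [9] u=1 | in 0011 | out 0011 | prev 0000 | push {}

Converged values:
  [0] 1100
  [1] 0011
  [2] 1111
  [3] 1011
  [4] 1110
  [5] 0011
  [6] 0111

1111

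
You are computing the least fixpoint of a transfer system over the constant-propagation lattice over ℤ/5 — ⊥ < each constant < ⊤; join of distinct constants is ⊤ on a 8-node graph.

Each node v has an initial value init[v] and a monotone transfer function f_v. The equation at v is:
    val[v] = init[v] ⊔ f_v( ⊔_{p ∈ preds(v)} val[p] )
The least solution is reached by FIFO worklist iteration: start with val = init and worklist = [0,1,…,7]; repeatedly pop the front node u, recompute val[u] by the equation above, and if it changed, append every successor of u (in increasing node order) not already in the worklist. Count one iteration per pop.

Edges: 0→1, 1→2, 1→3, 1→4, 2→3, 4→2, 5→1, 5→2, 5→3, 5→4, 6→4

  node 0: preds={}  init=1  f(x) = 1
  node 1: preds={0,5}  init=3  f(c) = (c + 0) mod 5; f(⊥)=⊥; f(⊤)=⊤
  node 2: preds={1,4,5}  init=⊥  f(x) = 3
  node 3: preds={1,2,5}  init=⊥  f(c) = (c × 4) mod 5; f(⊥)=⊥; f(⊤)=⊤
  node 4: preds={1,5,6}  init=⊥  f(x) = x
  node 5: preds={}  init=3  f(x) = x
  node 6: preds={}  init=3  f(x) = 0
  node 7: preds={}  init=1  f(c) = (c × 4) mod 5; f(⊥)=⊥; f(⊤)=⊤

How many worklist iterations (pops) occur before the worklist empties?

Iteration log — 10 steps:
  step 1. node 0  ⊔preds=⊥  new=1  stable
  step 2. node 1  ⊔preds=⊤  new=⊤  old=3  +wl: 
  step 3. node 2  ⊔preds=⊤  new=3  old=⊥  +wl: 
  step 4. node 3  ⊔preds=⊤  new=⊤  old=⊥  +wl: 
  step 5. node 4  ⊔preds=⊤  new=⊤  old=⊥  +wl: 2
  step 6. node 5  ⊔preds=⊥  new=3  stable
  step 7. node 6  ⊔preds=⊥  new=⊤  old=3  +wl: 4
  step 8. node 7  ⊔preds=⊥  new=1  stable
  step 9. node 2  ⊔preds=⊤  new=3  stable
  step 10. node 4  ⊔preds=⊤  new=⊤  stable

Least fixpoint reached:
  node 0: 1
  node 1: ⊤
  node 2: 3
  node 3: ⊤
  node 4: ⊤
  node 5: 3
  node 6: ⊤
  node 7: 1

10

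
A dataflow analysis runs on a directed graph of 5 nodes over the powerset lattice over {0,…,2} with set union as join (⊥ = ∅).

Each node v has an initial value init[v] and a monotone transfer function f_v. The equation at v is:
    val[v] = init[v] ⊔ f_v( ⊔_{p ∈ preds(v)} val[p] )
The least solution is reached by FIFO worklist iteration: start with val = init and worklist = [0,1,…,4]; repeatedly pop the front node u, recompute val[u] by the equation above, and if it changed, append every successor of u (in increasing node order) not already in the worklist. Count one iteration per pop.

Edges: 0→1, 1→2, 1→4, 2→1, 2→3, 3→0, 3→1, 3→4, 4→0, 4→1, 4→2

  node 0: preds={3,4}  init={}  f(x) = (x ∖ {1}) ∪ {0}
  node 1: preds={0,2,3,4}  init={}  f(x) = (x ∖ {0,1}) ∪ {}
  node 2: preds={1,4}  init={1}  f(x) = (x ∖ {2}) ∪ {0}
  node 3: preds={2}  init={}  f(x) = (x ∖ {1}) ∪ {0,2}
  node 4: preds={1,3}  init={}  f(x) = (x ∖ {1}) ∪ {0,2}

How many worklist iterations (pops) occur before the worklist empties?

10

Worklist (10 pops):
  #1 pop 0: in={} → {0} (was {}); enqueue []
  #2 pop 1: in={0,1} → {} (no change)
  #3 pop 2: in={} → {0,1} (was {1}); enqueue [1]
  #4 pop 3: in={0,1} → {0,2} (was {}); enqueue [0]
  #5 pop 4: in={0,2} → {0,2} (was {}); enqueue [2]
  #6 pop 1: in={0,1,2} → {2} (was {}); enqueue [4]
  #7 pop 0: in={0,2} → {0,2} (was {0}); enqueue [1]
  #8 pop 2: in={0,2} → {0,1} (no change)
  #9 pop 4: in={0,2} → {0,2} (no change)
  #10 pop 1: in={0,1,2} → {2} (no change)

Fixpoint:
  val[0] = {0,2}
  val[1] = {2}
  val[2] = {0,1}
  val[3] = {0,2}
  val[4] = {0,2}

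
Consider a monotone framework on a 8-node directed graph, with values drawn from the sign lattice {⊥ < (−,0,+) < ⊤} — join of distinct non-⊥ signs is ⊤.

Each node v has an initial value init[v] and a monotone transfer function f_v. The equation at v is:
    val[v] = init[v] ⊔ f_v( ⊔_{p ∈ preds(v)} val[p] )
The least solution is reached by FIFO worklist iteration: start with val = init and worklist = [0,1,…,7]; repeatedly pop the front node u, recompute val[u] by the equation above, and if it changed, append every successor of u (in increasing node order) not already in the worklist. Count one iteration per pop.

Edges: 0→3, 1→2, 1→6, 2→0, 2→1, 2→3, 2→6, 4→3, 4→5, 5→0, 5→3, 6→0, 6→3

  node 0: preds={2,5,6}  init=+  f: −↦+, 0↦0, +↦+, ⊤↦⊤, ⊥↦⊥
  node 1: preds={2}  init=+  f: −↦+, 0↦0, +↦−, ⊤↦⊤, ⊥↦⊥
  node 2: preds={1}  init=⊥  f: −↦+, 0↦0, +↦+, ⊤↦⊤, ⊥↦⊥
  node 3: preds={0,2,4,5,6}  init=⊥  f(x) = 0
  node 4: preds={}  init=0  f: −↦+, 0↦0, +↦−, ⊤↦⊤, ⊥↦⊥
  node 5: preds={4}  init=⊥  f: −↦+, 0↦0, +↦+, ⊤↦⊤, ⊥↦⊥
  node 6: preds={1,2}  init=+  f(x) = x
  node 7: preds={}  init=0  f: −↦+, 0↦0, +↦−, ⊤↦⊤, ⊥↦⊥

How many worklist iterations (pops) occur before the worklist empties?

16

Iteration log — 16 steps:
  step 1. node 0  ⊔preds=+  new=+  stable
  step 2. node 1  ⊔preds=⊥  new=+  stable
  step 3. node 2  ⊔preds=+  new=+  old=⊥  +wl: 0,1
  step 4. node 3  ⊔preds=⊤  new=0  old=⊥  +wl: 
  step 5. node 4  ⊔preds=⊥  new=0  stable
  step 6. node 5  ⊔preds=0  new=0  old=⊥  +wl: 3
  step 7. node 6  ⊔preds=+  new=+  stable
  step 8. node 7  ⊔preds=⊥  new=0  stable
  step 9. node 0  ⊔preds=⊤  new=⊤  old=+  +wl: 
  step 10. node 1  ⊔preds=+  new=⊤  old=+  +wl: 2,6
  step 11. node 3  ⊔preds=⊤  new=0  stable
  step 12. node 2  ⊔preds=⊤  new=⊤  old=+  +wl: 0,1,3
  step 13. node 6  ⊔preds=⊤  new=⊤  old=+  +wl: 
  step 14. node 0  ⊔preds=⊤  new=⊤  stable
  step 15. node 1  ⊔preds=⊤  new=⊤  stable
  step 16. node 3  ⊔preds=⊤  new=0  stable

Least fixpoint reached:
  node 0: ⊤
  node 1: ⊤
  node 2: ⊤
  node 3: 0
  node 4: 0
  node 5: 0
  node 6: ⊤
  node 7: 0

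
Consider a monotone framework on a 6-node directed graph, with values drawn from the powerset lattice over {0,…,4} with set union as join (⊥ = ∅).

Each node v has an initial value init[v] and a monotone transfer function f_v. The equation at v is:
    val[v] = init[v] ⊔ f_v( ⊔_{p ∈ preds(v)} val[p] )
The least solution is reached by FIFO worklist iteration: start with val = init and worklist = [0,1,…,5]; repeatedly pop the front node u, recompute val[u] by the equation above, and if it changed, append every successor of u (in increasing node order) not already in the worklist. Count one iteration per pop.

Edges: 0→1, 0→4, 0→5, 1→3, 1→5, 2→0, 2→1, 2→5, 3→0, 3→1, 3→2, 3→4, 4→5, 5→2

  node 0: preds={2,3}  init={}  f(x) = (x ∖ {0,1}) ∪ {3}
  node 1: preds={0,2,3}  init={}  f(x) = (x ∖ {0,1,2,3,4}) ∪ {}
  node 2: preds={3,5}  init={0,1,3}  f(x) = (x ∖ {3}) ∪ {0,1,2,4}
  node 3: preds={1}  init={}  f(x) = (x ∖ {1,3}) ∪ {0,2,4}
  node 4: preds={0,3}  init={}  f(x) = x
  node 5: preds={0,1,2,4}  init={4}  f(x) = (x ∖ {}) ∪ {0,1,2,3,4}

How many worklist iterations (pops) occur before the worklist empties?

Iteration log — 11 steps:
  step 1. node 0  ⊔preds={0,1,3}  new={3}  old={}  +wl: 
  step 2. node 1  ⊔preds={0,1,3}  new={}  stable
  step 3. node 2  ⊔preds={4}  new={0,1,2,3,4}  old={0,1,3}  +wl: 0,1
  step 4. node 3  ⊔preds={}  new={0,2,4}  old={}  +wl: 2
  step 5. node 4  ⊔preds={0,2,3,4}  new={0,2,3,4}  old={}  +wl: 
  step 6. node 5  ⊔preds={0,1,2,3,4}  new={0,1,2,3,4}  old={4}  +wl: 
  step 7. node 0  ⊔preds={0,1,2,3,4}  new={2,3,4}  old={3}  +wl: 4,5
  step 8. node 1  ⊔preds={0,1,2,3,4}  new={}  stable
  step 9. node 2  ⊔preds={0,1,2,3,4}  new={0,1,2,3,4}  stable
  step 10. node 4  ⊔preds={0,2,3,4}  new={0,2,3,4}  stable
  step 11. node 5  ⊔preds={0,1,2,3,4}  new={0,1,2,3,4}  stable

Least fixpoint reached:
  node 0: {2,3,4}
  node 1: {}
  node 2: {0,1,2,3,4}
  node 3: {0,2,4}
  node 4: {0,2,3,4}
  node 5: {0,1,2,3,4}

11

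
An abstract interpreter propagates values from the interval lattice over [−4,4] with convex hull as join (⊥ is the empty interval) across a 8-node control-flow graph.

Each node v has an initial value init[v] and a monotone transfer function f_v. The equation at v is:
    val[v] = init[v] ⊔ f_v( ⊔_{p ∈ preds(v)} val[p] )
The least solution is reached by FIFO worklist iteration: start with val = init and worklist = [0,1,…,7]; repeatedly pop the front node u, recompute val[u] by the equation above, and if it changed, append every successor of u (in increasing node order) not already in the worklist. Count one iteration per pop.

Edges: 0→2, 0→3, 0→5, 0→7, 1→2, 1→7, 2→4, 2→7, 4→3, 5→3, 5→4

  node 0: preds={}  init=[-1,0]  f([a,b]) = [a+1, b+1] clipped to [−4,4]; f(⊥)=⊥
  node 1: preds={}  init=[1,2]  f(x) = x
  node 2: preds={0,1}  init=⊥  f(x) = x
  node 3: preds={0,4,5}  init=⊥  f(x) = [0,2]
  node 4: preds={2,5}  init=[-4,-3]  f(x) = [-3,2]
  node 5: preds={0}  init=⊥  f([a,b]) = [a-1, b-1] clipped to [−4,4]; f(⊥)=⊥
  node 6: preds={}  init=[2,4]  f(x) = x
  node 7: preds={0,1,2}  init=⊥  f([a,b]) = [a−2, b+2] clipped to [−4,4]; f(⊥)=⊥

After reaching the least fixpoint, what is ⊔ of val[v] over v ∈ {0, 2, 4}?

[-4,2]

Iteration log — 10 steps:
  step 1. node 0  ⊔preds=⊥  new=[-1,0]  stable
  step 2. node 1  ⊔preds=⊥  new=[1,2]  stable
  step 3. node 2  ⊔preds=[-1,2]  new=[-1,2]  old=⊥  +wl: 
  step 4. node 3  ⊔preds=[-4,0]  new=[0,2]  old=⊥  +wl: 
  step 5. node 4  ⊔preds=[-1,2]  new=[-4,2]  old=[-4,-3]  +wl: 3
  step 6. node 5  ⊔preds=[-1,0]  new=[-2,-1]  old=⊥  +wl: 4
  step 7. node 6  ⊔preds=⊥  new=[2,4]  stable
  step 8. node 7  ⊔preds=[-1,2]  new=[-3,4]  old=⊥  +wl: 
  step 9. node 3  ⊔preds=[-4,2]  new=[0,2]  stable
  step 10. node 4  ⊔preds=[-2,2]  new=[-4,2]  stable

Least fixpoint reached:
  node 0: [-1,0]
  node 1: [1,2]
  node 2: [-1,2]
  node 3: [0,2]
  node 4: [-4,2]
  node 5: [-2,-1]
  node 6: [2,4]
  node 7: [-3,4]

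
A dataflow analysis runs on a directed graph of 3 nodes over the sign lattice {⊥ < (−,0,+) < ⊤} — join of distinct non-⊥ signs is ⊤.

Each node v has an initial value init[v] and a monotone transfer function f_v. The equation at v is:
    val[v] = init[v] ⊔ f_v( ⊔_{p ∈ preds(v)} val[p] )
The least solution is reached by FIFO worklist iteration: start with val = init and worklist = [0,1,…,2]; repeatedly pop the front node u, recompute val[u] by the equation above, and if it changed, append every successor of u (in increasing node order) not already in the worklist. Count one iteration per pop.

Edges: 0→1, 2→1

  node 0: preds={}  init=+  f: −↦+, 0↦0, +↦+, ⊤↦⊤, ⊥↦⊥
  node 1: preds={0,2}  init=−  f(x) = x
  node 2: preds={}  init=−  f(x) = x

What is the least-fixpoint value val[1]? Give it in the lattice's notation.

⊤

Trace (3 dequeues):
  [1] u=0 | in ⊥ | out + | ==
  [2] u=1 | in ⊤ | out ⊤ | prev − | push {}
  [3] u=2 | in ⊥ | out − | ==

Converged values:
  [0] +
  [1] ⊤
  [2] −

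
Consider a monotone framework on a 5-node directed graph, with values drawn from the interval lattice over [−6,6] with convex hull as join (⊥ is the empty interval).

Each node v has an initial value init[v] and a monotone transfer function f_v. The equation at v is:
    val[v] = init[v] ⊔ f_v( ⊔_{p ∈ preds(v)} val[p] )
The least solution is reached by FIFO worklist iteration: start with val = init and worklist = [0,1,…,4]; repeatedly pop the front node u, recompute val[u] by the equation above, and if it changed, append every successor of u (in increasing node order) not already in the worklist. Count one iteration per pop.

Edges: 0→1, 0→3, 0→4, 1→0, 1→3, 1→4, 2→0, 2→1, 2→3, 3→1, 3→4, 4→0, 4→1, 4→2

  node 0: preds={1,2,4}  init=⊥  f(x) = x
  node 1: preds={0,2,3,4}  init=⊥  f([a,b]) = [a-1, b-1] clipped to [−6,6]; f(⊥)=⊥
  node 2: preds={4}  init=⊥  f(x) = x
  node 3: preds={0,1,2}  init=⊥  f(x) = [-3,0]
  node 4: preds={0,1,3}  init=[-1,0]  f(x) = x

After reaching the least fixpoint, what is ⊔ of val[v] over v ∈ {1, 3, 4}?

Worklist (27 pops):
  #1 pop 0: in=[-1,0] → [-1,0] (was ⊥); enqueue []
  #2 pop 1: in=[-1,0] → [-2,-1] (was ⊥); enqueue [0]
  #3 pop 2: in=[-1,0] → [-1,0] (was ⊥); enqueue [1]
  #4 pop 3: in=[-2,0] → [-3,0] (was ⊥); enqueue []
  #5 pop 4: in=[-3,0] → [-3,0] (was [-1,0]); enqueue [2]
  #6 pop 0: in=[-3,0] → [-3,0] (was [-1,0]); enqueue [3,4]
  #7 pop 1: in=[-3,0] → [-4,-1] (was [-2,-1]); enqueue [0]
  #8 pop 2: in=[-3,0] → [-3,0] (was [-1,0]); enqueue [1]
  #9 pop 3: in=[-4,0] → [-3,0] (no change)
  #10 pop 4: in=[-4,0] → [-4,0] (was [-3,0]); enqueue [2]
  #11 pop 0: in=[-4,0] → [-4,0] (was [-3,0]); enqueue [3,4]
  #12 pop 1: in=[-4,0] → [-5,-1] (was [-4,-1]); enqueue [0]
  #13 pop 2: in=[-4,0] → [-4,0] (was [-3,0]); enqueue [1]
  #14 pop 3: in=[-5,0] → [-3,0] (no change)
  #15 pop 4: in=[-5,0] → [-5,0] (was [-4,0]); enqueue [2]
  #16 pop 0: in=[-5,0] → [-5,0] (was [-4,0]); enqueue [3,4]
  #17 pop 1: in=[-5,0] → [-6,-1] (was [-5,-1]); enqueue [0]
  #18 pop 2: in=[-5,0] → [-5,0] (was [-4,0]); enqueue [1]
  #19 pop 3: in=[-6,0] → [-3,0] (no change)
  #20 pop 4: in=[-6,0] → [-6,0] (was [-5,0]); enqueue [2]
  #21 pop 0: in=[-6,0] → [-6,0] (was [-5,0]); enqueue [3,4]
  #22 pop 1: in=[-6,0] → [-6,-1] (no change)
  #23 pop 2: in=[-6,0] → [-6,0] (was [-5,0]); enqueue [0,1]
  #24 pop 3: in=[-6,0] → [-3,0] (no change)
  #25 pop 4: in=[-6,0] → [-6,0] (no change)
  #26 pop 0: in=[-6,0] → [-6,0] (no change)
  #27 pop 1: in=[-6,0] → [-6,-1] (no change)

Fixpoint:
  val[0] = [-6,0]
  val[1] = [-6,-1]
  val[2] = [-6,0]
  val[3] = [-3,0]
  val[4] = [-6,0]

[-6,0]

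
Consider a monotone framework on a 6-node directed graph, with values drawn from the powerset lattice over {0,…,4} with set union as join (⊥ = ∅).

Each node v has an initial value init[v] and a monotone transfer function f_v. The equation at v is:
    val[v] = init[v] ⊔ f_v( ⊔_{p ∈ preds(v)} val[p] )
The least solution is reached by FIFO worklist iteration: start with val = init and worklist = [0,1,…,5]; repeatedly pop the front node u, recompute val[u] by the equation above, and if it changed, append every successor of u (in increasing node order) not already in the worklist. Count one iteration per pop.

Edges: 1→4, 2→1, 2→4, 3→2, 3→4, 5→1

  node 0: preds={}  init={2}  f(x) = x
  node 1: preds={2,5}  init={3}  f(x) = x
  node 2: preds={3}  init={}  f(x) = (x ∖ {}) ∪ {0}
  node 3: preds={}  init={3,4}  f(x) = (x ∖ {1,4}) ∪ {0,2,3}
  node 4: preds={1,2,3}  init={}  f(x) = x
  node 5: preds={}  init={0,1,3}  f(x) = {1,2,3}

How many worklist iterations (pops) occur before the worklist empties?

Worklist (10 pops):
  #1 pop 0: in={} → {2} (no change)
  #2 pop 1: in={0,1,3} → {0,1,3} (was {3}); enqueue []
  #3 pop 2: in={3,4} → {0,3,4} (was {}); enqueue [1]
  #4 pop 3: in={} → {0,2,3,4} (was {3,4}); enqueue [2]
  #5 pop 4: in={0,1,2,3,4} → {0,1,2,3,4} (was {}); enqueue []
  #6 pop 5: in={} → {0,1,2,3} (was {0,1,3}); enqueue []
  #7 pop 1: in={0,1,2,3,4} → {0,1,2,3,4} (was {0,1,3}); enqueue [4]
  #8 pop 2: in={0,2,3,4} → {0,2,3,4} (was {0,3,4}); enqueue [1]
  #9 pop 4: in={0,1,2,3,4} → {0,1,2,3,4} (no change)
  #10 pop 1: in={0,1,2,3,4} → {0,1,2,3,4} (no change)

Fixpoint:
  val[0] = {2}
  val[1] = {0,1,2,3,4}
  val[2] = {0,2,3,4}
  val[3] = {0,2,3,4}
  val[4] = {0,1,2,3,4}
  val[5] = {0,1,2,3}

10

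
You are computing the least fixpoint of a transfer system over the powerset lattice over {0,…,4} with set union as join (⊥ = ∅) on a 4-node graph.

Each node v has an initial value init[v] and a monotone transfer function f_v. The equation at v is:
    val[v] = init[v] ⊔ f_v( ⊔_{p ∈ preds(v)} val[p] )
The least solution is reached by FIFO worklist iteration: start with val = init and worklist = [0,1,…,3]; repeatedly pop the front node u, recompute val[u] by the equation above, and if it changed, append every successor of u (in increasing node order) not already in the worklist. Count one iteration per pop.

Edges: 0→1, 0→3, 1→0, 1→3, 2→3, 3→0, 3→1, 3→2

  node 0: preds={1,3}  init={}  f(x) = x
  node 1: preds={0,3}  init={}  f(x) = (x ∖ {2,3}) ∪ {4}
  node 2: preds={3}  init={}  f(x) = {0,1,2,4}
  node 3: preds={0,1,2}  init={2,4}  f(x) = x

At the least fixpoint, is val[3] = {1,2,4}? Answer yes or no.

Iteration log — 9 steps:
  step 1. node 0  ⊔preds={2,4}  new={2,4}  old={}  +wl: 
  step 2. node 1  ⊔preds={2,4}  new={4}  old={}  +wl: 0
  step 3. node 2  ⊔preds={2,4}  new={0,1,2,4}  old={}  +wl: 
  step 4. node 3  ⊔preds={0,1,2,4}  new={0,1,2,4}  old={2,4}  +wl: 1,2
  step 5. node 0  ⊔preds={0,1,2,4}  new={0,1,2,4}  old={2,4}  +wl: 3
  step 6. node 1  ⊔preds={0,1,2,4}  new={0,1,4}  old={4}  +wl: 0
  step 7. node 2  ⊔preds={0,1,2,4}  new={0,1,2,4}  stable
  step 8. node 3  ⊔preds={0,1,2,4}  new={0,1,2,4}  stable
  step 9. node 0  ⊔preds={0,1,2,4}  new={0,1,2,4}  stable

Least fixpoint reached:
  node 0: {0,1,2,4}
  node 1: {0,1,4}
  node 2: {0,1,2,4}
  node 3: {0,1,2,4}

no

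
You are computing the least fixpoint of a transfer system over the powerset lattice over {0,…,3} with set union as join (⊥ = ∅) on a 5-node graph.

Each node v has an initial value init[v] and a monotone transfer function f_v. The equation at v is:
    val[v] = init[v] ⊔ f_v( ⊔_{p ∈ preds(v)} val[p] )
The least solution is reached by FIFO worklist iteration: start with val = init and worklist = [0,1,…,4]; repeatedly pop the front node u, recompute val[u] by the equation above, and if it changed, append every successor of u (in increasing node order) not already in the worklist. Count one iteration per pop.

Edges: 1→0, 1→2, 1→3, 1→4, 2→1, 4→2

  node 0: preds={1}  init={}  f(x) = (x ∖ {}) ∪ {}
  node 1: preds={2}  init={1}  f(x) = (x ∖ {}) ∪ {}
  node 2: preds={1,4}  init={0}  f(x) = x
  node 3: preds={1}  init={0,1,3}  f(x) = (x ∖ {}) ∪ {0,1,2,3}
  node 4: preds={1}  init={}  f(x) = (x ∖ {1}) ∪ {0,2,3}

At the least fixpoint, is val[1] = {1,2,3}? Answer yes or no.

no

Worklist (13 pops):
  #1 pop 0: in={1} → {1} (was {}); enqueue []
  #2 pop 1: in={0} → {0,1} (was {1}); enqueue [0]
  #3 pop 2: in={0,1} → {0,1} (was {0}); enqueue [1]
  #4 pop 3: in={0,1} → {0,1,2,3} (was {0,1,3}); enqueue []
  #5 pop 4: in={0,1} → {0,2,3} (was {}); enqueue [2]
  #6 pop 0: in={0,1} → {0,1} (was {1}); enqueue []
  #7 pop 1: in={0,1} → {0,1} (no change)
  #8 pop 2: in={0,1,2,3} → {0,1,2,3} (was {0,1}); enqueue [1]
  #9 pop 1: in={0,1,2,3} → {0,1,2,3} (was {0,1}); enqueue [0,2,3,4]
  #10 pop 0: in={0,1,2,3} → {0,1,2,3} (was {0,1}); enqueue []
  #11 pop 2: in={0,1,2,3} → {0,1,2,3} (no change)
  #12 pop 3: in={0,1,2,3} → {0,1,2,3} (no change)
  #13 pop 4: in={0,1,2,3} → {0,2,3} (no change)

Fixpoint:
  val[0] = {0,1,2,3}
  val[1] = {0,1,2,3}
  val[2] = {0,1,2,3}
  val[3] = {0,1,2,3}
  val[4] = {0,2,3}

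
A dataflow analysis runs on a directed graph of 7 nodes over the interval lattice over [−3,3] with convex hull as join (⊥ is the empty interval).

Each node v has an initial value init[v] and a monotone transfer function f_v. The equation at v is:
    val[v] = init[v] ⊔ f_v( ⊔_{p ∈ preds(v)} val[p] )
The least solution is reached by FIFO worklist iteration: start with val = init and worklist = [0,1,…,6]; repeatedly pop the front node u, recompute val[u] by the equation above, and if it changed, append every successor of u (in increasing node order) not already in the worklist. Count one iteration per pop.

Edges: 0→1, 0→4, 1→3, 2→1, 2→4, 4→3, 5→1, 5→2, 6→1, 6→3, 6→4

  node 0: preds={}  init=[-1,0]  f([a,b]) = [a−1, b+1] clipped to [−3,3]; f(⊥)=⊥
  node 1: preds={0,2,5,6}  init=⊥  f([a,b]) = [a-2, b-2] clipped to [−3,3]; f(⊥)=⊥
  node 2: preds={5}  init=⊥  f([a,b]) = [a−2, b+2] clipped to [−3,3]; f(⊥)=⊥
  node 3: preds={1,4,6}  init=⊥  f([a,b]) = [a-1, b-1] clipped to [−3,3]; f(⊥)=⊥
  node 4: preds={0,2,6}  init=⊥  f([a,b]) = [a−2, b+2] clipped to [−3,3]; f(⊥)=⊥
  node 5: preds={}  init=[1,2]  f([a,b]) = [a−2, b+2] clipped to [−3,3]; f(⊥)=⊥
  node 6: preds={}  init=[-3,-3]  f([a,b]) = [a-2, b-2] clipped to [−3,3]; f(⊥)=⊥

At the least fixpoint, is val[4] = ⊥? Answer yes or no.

Worklist (9 pops):
  #1 pop 0: in=⊥ → [-1,0] (no change)
  #2 pop 1: in=[-3,2] → [-3,0] (was ⊥); enqueue []
  #3 pop 2: in=[1,2] → [-1,3] (was ⊥); enqueue [1]
  #4 pop 3: in=[-3,0] → [-3,-1] (was ⊥); enqueue []
  #5 pop 4: in=[-3,3] → [-3,3] (was ⊥); enqueue [3]
  #6 pop 5: in=⊥ → [1,2] (no change)
  #7 pop 6: in=⊥ → [-3,-3] (no change)
  #8 pop 1: in=[-3,3] → [-3,1] (was [-3,0]); enqueue []
  #9 pop 3: in=[-3,3] → [-3,2] (was [-3,-1]); enqueue []

Fixpoint:
  val[0] = [-1,0]
  val[1] = [-3,1]
  val[2] = [-1,3]
  val[3] = [-3,2]
  val[4] = [-3,3]
  val[5] = [1,2]
  val[6] = [-3,-3]

no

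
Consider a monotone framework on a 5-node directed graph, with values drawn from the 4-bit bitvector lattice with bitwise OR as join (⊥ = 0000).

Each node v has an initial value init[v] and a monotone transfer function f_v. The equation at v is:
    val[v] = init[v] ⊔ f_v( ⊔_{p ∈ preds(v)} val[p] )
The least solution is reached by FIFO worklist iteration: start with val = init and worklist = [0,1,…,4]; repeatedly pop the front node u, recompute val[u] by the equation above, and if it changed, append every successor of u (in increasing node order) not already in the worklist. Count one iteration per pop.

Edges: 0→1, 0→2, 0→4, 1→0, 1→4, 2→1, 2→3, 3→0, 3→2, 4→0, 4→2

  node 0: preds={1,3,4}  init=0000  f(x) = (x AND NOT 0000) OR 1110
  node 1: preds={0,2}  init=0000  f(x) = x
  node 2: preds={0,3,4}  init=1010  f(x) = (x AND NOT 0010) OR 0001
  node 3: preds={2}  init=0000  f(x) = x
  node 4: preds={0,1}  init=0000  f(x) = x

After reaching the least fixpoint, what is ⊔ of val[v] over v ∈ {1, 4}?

1111

Iteration log — 11 steps:
  step 1. node 0  ⊔preds=0000  new=1110  old=0000  +wl: 
  step 2. node 1  ⊔preds=1110  new=1110  old=0000  +wl: 0
  step 3. node 2  ⊔preds=1110  new=1111  old=1010  +wl: 1
  step 4. node 3  ⊔preds=1111  new=1111  old=0000  +wl: 2
  step 5. node 4  ⊔preds=1110  new=1110  old=0000  +wl: 
  step 6. node 0  ⊔preds=1111  new=1111  old=1110  +wl: 4
  step 7. node 1  ⊔preds=1111  new=1111  old=1110  +wl: 0
  step 8. node 2  ⊔preds=1111  new=1111  stable
  step 9. node 4  ⊔preds=1111  new=1111  old=1110  +wl: 2
  step 10. node 0  ⊔preds=1111  new=1111  stable
  step 11. node 2  ⊔preds=1111  new=1111  stable

Least fixpoint reached:
  node 0: 1111
  node 1: 1111
  node 2: 1111
  node 3: 1111
  node 4: 1111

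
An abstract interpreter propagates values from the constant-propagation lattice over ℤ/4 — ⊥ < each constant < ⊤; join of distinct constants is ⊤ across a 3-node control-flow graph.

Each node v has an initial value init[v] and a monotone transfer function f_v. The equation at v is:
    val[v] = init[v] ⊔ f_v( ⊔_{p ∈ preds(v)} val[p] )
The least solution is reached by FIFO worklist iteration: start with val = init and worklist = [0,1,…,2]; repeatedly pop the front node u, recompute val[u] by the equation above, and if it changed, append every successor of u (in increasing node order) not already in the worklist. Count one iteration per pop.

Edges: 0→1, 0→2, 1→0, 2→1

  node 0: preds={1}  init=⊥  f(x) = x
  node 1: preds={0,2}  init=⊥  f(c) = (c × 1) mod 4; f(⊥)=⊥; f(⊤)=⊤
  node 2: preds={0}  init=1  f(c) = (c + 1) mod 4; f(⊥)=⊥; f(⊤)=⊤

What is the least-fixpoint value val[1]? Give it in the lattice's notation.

⊤

Worklist (10 pops):
  #1 pop 0: in=⊥ → ⊥ (no change)
  #2 pop 1: in=1 → 1 (was ⊥); enqueue [0]
  #3 pop 2: in=⊥ → 1 (no change)
  #4 pop 0: in=1 → 1 (was ⊥); enqueue [1,2]
  #5 pop 1: in=1 → 1 (no change)
  #6 pop 2: in=1 → ⊤ (was 1); enqueue [1]
  #7 pop 1: in=⊤ → ⊤ (was 1); enqueue [0]
  #8 pop 0: in=⊤ → ⊤ (was 1); enqueue [1,2]
  #9 pop 1: in=⊤ → ⊤ (no change)
  #10 pop 2: in=⊤ → ⊤ (no change)

Fixpoint:
  val[0] = ⊤
  val[1] = ⊤
  val[2] = ⊤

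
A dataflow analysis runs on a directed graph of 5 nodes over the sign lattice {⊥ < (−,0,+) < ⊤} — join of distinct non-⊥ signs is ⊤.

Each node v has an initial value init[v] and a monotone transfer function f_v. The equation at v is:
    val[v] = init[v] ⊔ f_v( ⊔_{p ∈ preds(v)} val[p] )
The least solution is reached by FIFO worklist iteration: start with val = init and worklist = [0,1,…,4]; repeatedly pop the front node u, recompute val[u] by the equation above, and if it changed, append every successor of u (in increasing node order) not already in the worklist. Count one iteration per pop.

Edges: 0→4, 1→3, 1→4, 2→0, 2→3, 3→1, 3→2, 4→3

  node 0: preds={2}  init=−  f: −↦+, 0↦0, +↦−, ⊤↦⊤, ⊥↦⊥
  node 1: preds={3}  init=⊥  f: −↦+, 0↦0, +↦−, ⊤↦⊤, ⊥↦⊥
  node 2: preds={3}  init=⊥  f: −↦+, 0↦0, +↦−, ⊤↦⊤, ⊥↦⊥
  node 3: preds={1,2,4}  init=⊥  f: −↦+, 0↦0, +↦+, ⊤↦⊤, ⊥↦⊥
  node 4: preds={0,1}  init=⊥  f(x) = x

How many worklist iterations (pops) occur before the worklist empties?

Trace (18 dequeues):
  [1] u=0 | in ⊥ | out − | ==
  [2] u=1 | in ⊥ | out ⊥ | ==
  [3] u=2 | in ⊥ | out ⊥ | ==
  [4] u=3 | in ⊥ | out ⊥ | ==
  [5] u=4 | in − | out − | prev ⊥ | push {3}
  [6] u=3 | in − | out + | prev ⊥ | push {1,2}
  [7] u=1 | in + | out − | prev ⊥ | push {3,4}
  [8] u=2 | in + | out − | prev ⊥ | push {0}
  [9] u=3 | in − | out + | ==
  [10] u=4 | in − | out − | ==
  [11] u=0 | in − | out ⊤ | prev − | push {4}
  [12] u=4 | in ⊤ | out ⊤ | prev − | push {3}
  [13] u=3 | in ⊤ | out ⊤ | prev + | push {1,2}
  [14] u=1 | in ⊤ | out ⊤ | prev − | push {3,4}
  [15] u=2 | in ⊤ | out ⊤ | prev − | push {0}
  [16] u=3 | in ⊤ | out ⊤ | ==
  [17] u=4 | in ⊤ | out ⊤ | ==
  [18] u=0 | in ⊤ | out ⊤ | ==

Converged values:
  [0] ⊤
  [1] ⊤
  [2] ⊤
  [3] ⊤
  [4] ⊤

18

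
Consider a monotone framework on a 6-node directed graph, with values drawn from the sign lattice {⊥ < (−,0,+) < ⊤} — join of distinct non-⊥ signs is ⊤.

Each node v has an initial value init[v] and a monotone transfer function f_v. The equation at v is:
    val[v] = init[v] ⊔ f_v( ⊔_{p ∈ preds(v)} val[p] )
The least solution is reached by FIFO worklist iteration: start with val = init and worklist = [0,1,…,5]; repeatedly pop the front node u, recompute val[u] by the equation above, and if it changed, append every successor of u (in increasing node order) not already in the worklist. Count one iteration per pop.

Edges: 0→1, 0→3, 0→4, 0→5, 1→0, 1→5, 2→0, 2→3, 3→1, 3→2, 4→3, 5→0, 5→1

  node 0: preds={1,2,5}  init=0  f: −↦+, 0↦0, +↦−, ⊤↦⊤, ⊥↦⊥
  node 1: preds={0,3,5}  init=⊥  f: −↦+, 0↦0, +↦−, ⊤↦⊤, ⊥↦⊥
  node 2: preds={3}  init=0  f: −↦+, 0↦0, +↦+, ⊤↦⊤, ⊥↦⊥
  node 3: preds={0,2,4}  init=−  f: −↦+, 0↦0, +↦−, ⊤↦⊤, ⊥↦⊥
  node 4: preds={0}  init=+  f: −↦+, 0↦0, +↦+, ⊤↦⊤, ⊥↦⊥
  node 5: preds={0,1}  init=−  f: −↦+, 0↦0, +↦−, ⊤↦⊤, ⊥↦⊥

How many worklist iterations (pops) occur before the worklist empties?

10

Iteration log — 10 steps:
  step 1. node 0  ⊔preds=⊤  new=⊤  old=0  +wl: 
  step 2. node 1  ⊔preds=⊤  new=⊤  old=⊥  +wl: 0
  step 3. node 2  ⊔preds=−  new=⊤  old=0  +wl: 
  step 4. node 3  ⊔preds=⊤  new=⊤  old=−  +wl: 1,2
  step 5. node 4  ⊔preds=⊤  new=⊤  old=+  +wl: 3
  step 6. node 5  ⊔preds=⊤  new=⊤  old=−  +wl: 
  step 7. node 0  ⊔preds=⊤  new=⊤  stable
  step 8. node 1  ⊔preds=⊤  new=⊤  stable
  step 9. node 2  ⊔preds=⊤  new=⊤  stable
  step 10. node 3  ⊔preds=⊤  new=⊤  stable

Least fixpoint reached:
  node 0: ⊤
  node 1: ⊤
  node 2: ⊤
  node 3: ⊤
  node 4: ⊤
  node 5: ⊤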